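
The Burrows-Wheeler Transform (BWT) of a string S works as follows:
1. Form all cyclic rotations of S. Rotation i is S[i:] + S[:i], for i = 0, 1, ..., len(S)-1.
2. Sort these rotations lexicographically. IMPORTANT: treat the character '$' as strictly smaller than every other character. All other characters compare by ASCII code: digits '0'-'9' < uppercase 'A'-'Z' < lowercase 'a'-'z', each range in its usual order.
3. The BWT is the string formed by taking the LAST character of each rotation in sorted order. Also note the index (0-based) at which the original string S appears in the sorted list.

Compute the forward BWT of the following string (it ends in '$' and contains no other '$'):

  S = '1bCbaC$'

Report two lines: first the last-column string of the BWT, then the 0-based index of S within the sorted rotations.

Answer: C$abb1C
1

Derivation:
All 7 rotations (rotation i = S[i:]+S[:i]):
  rot[0] = 1bCbaC$
  rot[1] = bCbaC$1
  rot[2] = CbaC$1b
  rot[3] = baC$1bC
  rot[4] = aC$1bCb
  rot[5] = C$1bCba
  rot[6] = $1bCbaC
Sorted (with $ < everything):
  sorted[0] = $1bCbaC  (last char: 'C')
  sorted[1] = 1bCbaC$  (last char: '$')
  sorted[2] = C$1bCba  (last char: 'a')
  sorted[3] = CbaC$1b  (last char: 'b')
  sorted[4] = aC$1bCb  (last char: 'b')
  sorted[5] = bCbaC$1  (last char: '1')
  sorted[6] = baC$1bC  (last char: 'C')
Last column: C$abb1C
Original string S is at sorted index 1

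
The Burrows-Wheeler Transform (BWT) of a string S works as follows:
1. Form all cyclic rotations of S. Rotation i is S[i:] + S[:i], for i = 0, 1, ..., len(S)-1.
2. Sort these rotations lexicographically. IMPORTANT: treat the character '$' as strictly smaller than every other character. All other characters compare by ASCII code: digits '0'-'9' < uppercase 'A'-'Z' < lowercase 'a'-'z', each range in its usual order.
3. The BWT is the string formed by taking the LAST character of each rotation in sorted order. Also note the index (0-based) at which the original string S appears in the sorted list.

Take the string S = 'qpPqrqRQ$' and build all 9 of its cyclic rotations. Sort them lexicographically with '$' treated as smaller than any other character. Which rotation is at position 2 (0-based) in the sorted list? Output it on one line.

Answer: Q$qpPqrqR

Derivation:
All 9 rotations (rotation i = S[i:]+S[:i]):
  rot[0] = qpPqrqRQ$
  rot[1] = pPqrqRQ$q
  rot[2] = PqrqRQ$qp
  rot[3] = qrqRQ$qpP
  rot[4] = rqRQ$qpPq
  rot[5] = qRQ$qpPqr
  rot[6] = RQ$qpPqrq
  rot[7] = Q$qpPqrqR
  rot[8] = $qpPqrqRQ
Sorted (with $ < everything):
  sorted[0] = $qpPqrqRQ
  sorted[1] = PqrqRQ$qp
  sorted[2] = Q$qpPqrqR
  sorted[3] = RQ$qpPqrq
  sorted[4] = pPqrqRQ$q
  sorted[5] = qRQ$qpPqr
  sorted[6] = qpPqrqRQ$
  sorted[7] = qrqRQ$qpP
  sorted[8] = rqRQ$qpPq
sorted[2] = Q$qpPqrqR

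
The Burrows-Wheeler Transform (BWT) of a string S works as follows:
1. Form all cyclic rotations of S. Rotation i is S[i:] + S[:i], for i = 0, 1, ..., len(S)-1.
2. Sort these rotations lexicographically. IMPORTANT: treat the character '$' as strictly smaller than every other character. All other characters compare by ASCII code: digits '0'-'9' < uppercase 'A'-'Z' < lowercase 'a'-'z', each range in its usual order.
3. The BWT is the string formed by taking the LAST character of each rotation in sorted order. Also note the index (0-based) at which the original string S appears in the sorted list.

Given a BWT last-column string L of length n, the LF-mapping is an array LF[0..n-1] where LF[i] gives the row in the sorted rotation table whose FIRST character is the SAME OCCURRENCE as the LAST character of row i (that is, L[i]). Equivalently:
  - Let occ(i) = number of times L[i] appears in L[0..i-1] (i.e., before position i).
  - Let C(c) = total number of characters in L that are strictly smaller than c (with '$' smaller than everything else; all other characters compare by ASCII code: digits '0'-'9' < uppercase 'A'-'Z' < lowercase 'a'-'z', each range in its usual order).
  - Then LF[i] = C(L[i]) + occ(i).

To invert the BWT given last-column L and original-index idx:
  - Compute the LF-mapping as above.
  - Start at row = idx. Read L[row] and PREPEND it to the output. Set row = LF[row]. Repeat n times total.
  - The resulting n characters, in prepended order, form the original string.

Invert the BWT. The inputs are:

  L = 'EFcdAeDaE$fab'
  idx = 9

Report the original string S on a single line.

LF mapping: 3 5 9 10 1 11 2 6 4 0 12 7 8
Walk LF starting at row 9, prepending L[row]:
  step 1: row=9, L[9]='$', prepend. Next row=LF[9]=0
  step 2: row=0, L[0]='E', prepend. Next row=LF[0]=3
  step 3: row=3, L[3]='d', prepend. Next row=LF[3]=10
  step 4: row=10, L[10]='f', prepend. Next row=LF[10]=12
  step 5: row=12, L[12]='b', prepend. Next row=LF[12]=8
  step 6: row=8, L[8]='E', prepend. Next row=LF[8]=4
  step 7: row=4, L[4]='A', prepend. Next row=LF[4]=1
  step 8: row=1, L[1]='F', prepend. Next row=LF[1]=5
  step 9: row=5, L[5]='e', prepend. Next row=LF[5]=11
  step 10: row=11, L[11]='a', prepend. Next row=LF[11]=7
  step 11: row=7, L[7]='a', prepend. Next row=LF[7]=6
  step 12: row=6, L[6]='D', prepend. Next row=LF[6]=2
  step 13: row=2, L[2]='c', prepend. Next row=LF[2]=9
Reversed output: cDaaeFAEbfdE$

Answer: cDaaeFAEbfdE$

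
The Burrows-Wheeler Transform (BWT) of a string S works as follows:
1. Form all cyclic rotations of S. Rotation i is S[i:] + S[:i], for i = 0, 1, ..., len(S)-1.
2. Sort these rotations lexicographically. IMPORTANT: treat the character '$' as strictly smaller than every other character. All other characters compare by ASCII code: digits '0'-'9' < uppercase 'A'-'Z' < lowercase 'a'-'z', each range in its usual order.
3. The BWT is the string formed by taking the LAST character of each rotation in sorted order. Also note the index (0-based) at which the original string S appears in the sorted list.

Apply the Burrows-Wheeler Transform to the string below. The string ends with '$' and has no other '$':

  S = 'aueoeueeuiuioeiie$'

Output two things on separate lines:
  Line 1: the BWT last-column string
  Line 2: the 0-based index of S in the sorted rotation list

Answer: e$iuouoeieuuieeaie
1

Derivation:
All 18 rotations (rotation i = S[i:]+S[:i]):
  rot[0] = aueoeueeuiuioeiie$
  rot[1] = ueoeueeuiuioeiie$a
  rot[2] = eoeueeuiuioeiie$au
  rot[3] = oeueeuiuioeiie$aue
  rot[4] = eueeuiuioeiie$aueo
  rot[5] = ueeuiuioeiie$aueoe
  rot[6] = eeuiuioeiie$aueoeu
  rot[7] = euiuioeiie$aueoeue
  rot[8] = uiuioeiie$aueoeuee
  rot[9] = iuioeiie$aueoeueeu
  rot[10] = uioeiie$aueoeueeui
  rot[11] = ioeiie$aueoeueeuiu
  rot[12] = oeiie$aueoeueeuiui
  rot[13] = eiie$aueoeueeuiuio
  rot[14] = iie$aueoeueeuiuioe
  rot[15] = ie$aueoeueeuiuioei
  rot[16] = e$aueoeueeuiuioeii
  rot[17] = $aueoeueeuiuioeiie
Sorted (with $ < everything):
  sorted[0] = $aueoeueeuiuioeiie  (last char: 'e')
  sorted[1] = aueoeueeuiuioeiie$  (last char: '$')
  sorted[2] = e$aueoeueeuiuioeii  (last char: 'i')
  sorted[3] = eeuiuioeiie$aueoeu  (last char: 'u')
  sorted[4] = eiie$aueoeueeuiuio  (last char: 'o')
  sorted[5] = eoeueeuiuioeiie$au  (last char: 'u')
  sorted[6] = eueeuiuioeiie$aueo  (last char: 'o')
  sorted[7] = euiuioeiie$aueoeue  (last char: 'e')
  sorted[8] = ie$aueoeueeuiuioei  (last char: 'i')
  sorted[9] = iie$aueoeueeuiuioe  (last char: 'e')
  sorted[10] = ioeiie$aueoeueeuiu  (last char: 'u')
  sorted[11] = iuioeiie$aueoeueeu  (last char: 'u')
  sorted[12] = oeiie$aueoeueeuiui  (last char: 'i')
  sorted[13] = oeueeuiuioeiie$aue  (last char: 'e')
  sorted[14] = ueeuiuioeiie$aueoe  (last char: 'e')
  sorted[15] = ueoeueeuiuioeiie$a  (last char: 'a')
  sorted[16] = uioeiie$aueoeueeui  (last char: 'i')
  sorted[17] = uiuioeiie$aueoeuee  (last char: 'e')
Last column: e$iuouoeieuuieeaie
Original string S is at sorted index 1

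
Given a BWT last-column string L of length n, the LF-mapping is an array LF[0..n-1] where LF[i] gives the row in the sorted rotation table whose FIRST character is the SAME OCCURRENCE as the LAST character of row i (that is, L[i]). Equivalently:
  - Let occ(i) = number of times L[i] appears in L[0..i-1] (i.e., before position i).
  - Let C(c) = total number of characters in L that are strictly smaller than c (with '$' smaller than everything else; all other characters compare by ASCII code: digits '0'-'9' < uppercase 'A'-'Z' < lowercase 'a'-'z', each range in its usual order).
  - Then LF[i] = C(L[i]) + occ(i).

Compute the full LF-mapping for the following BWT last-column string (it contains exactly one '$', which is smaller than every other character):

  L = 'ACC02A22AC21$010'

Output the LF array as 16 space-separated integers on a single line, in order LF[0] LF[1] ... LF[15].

Char counts: '$':1, '0':3, '1':2, '2':4, 'A':3, 'C':3
C (first-col start): C('$')=0, C('0')=1, C('1')=4, C('2')=6, C('A')=10, C('C')=13
L[0]='A': occ=0, LF[0]=C('A')+0=10+0=10
L[1]='C': occ=0, LF[1]=C('C')+0=13+0=13
L[2]='C': occ=1, LF[2]=C('C')+1=13+1=14
L[3]='0': occ=0, LF[3]=C('0')+0=1+0=1
L[4]='2': occ=0, LF[4]=C('2')+0=6+0=6
L[5]='A': occ=1, LF[5]=C('A')+1=10+1=11
L[6]='2': occ=1, LF[6]=C('2')+1=6+1=7
L[7]='2': occ=2, LF[7]=C('2')+2=6+2=8
L[8]='A': occ=2, LF[8]=C('A')+2=10+2=12
L[9]='C': occ=2, LF[9]=C('C')+2=13+2=15
L[10]='2': occ=3, LF[10]=C('2')+3=6+3=9
L[11]='1': occ=0, LF[11]=C('1')+0=4+0=4
L[12]='$': occ=0, LF[12]=C('$')+0=0+0=0
L[13]='0': occ=1, LF[13]=C('0')+1=1+1=2
L[14]='1': occ=1, LF[14]=C('1')+1=4+1=5
L[15]='0': occ=2, LF[15]=C('0')+2=1+2=3

Answer: 10 13 14 1 6 11 7 8 12 15 9 4 0 2 5 3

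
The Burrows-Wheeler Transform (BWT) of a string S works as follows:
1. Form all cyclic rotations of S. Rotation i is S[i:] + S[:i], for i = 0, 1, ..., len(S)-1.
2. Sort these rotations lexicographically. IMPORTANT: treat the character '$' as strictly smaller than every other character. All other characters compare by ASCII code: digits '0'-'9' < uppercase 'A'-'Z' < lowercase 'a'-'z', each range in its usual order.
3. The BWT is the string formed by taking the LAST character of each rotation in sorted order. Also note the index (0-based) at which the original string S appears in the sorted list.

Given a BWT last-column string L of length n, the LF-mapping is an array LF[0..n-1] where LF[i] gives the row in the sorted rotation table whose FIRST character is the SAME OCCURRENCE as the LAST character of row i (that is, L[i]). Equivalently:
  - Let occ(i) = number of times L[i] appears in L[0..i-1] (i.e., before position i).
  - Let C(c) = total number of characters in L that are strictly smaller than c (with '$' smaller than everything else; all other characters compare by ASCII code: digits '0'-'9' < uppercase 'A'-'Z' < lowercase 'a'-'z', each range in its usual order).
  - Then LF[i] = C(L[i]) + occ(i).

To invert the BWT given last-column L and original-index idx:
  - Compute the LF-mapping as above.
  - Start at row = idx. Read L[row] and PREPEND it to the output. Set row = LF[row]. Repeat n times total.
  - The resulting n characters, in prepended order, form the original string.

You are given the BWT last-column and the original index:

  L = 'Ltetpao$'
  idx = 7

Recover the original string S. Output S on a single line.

LF mapping: 1 6 3 7 5 2 4 0
Walk LF starting at row 7, prepending L[row]:
  step 1: row=7, L[7]='$', prepend. Next row=LF[7]=0
  step 2: row=0, L[0]='L', prepend. Next row=LF[0]=1
  step 3: row=1, L[1]='t', prepend. Next row=LF[1]=6
  step 4: row=6, L[6]='o', prepend. Next row=LF[6]=4
  step 5: row=4, L[4]='p', prepend. Next row=LF[4]=5
  step 6: row=5, L[5]='a', prepend. Next row=LF[5]=2
  step 7: row=2, L[2]='e', prepend. Next row=LF[2]=3
  step 8: row=3, L[3]='t', prepend. Next row=LF[3]=7
Reversed output: teapotL$

Answer: teapotL$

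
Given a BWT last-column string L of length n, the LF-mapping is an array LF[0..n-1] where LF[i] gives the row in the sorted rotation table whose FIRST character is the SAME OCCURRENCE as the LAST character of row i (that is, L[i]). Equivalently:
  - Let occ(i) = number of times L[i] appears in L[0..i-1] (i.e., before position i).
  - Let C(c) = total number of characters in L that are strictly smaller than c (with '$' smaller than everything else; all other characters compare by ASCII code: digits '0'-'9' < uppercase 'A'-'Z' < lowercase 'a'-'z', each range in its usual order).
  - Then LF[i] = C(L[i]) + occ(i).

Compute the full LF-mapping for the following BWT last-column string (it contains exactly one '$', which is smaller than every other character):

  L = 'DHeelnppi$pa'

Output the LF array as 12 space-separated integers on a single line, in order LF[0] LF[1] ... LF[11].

Char counts: '$':1, 'D':1, 'H':1, 'a':1, 'e':2, 'i':1, 'l':1, 'n':1, 'p':3
C (first-col start): C('$')=0, C('D')=1, C('H')=2, C('a')=3, C('e')=4, C('i')=6, C('l')=7, C('n')=8, C('p')=9
L[0]='D': occ=0, LF[0]=C('D')+0=1+0=1
L[1]='H': occ=0, LF[1]=C('H')+0=2+0=2
L[2]='e': occ=0, LF[2]=C('e')+0=4+0=4
L[3]='e': occ=1, LF[3]=C('e')+1=4+1=5
L[4]='l': occ=0, LF[4]=C('l')+0=7+0=7
L[5]='n': occ=0, LF[5]=C('n')+0=8+0=8
L[6]='p': occ=0, LF[6]=C('p')+0=9+0=9
L[7]='p': occ=1, LF[7]=C('p')+1=9+1=10
L[8]='i': occ=0, LF[8]=C('i')+0=6+0=6
L[9]='$': occ=0, LF[9]=C('$')+0=0+0=0
L[10]='p': occ=2, LF[10]=C('p')+2=9+2=11
L[11]='a': occ=0, LF[11]=C('a')+0=3+0=3

Answer: 1 2 4 5 7 8 9 10 6 0 11 3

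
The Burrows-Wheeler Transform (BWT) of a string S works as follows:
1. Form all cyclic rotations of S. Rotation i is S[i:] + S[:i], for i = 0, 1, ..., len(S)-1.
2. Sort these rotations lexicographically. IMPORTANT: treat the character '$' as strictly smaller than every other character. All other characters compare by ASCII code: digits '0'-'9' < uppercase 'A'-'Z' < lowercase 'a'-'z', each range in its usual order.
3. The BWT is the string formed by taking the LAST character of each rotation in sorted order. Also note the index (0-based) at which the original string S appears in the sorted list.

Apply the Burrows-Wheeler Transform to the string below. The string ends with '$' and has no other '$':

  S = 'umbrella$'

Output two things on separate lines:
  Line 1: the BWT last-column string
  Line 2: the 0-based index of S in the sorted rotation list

Answer: almrleub$
8

Derivation:
All 9 rotations (rotation i = S[i:]+S[:i]):
  rot[0] = umbrella$
  rot[1] = mbrella$u
  rot[2] = brella$um
  rot[3] = rella$umb
  rot[4] = ella$umbr
  rot[5] = lla$umbre
  rot[6] = la$umbrel
  rot[7] = a$umbrell
  rot[8] = $umbrella
Sorted (with $ < everything):
  sorted[0] = $umbrella  (last char: 'a')
  sorted[1] = a$umbrell  (last char: 'l')
  sorted[2] = brella$um  (last char: 'm')
  sorted[3] = ella$umbr  (last char: 'r')
  sorted[4] = la$umbrel  (last char: 'l')
  sorted[5] = lla$umbre  (last char: 'e')
  sorted[6] = mbrella$u  (last char: 'u')
  sorted[7] = rella$umb  (last char: 'b')
  sorted[8] = umbrella$  (last char: '$')
Last column: almrleub$
Original string S is at sorted index 8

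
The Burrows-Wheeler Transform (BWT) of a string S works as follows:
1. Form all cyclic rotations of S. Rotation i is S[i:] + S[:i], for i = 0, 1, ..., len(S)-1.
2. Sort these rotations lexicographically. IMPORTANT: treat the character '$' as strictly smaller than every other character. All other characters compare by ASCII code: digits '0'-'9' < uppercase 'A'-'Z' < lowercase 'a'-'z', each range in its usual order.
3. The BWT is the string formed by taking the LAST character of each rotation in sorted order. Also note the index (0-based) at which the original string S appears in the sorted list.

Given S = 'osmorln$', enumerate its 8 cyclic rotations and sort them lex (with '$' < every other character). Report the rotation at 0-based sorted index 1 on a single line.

All 8 rotations (rotation i = S[i:]+S[:i]):
  rot[0] = osmorln$
  rot[1] = smorln$o
  rot[2] = morln$os
  rot[3] = orln$osm
  rot[4] = rln$osmo
  rot[5] = ln$osmor
  rot[6] = n$osmorl
  rot[7] = $osmorln
Sorted (with $ < everything):
  sorted[0] = $osmorln
  sorted[1] = ln$osmor
  sorted[2] = morln$os
  sorted[3] = n$osmorl
  sorted[4] = orln$osm
  sorted[5] = osmorln$
  sorted[6] = rln$osmo
  sorted[7] = smorln$o
sorted[1] = ln$osmor

Answer: ln$osmor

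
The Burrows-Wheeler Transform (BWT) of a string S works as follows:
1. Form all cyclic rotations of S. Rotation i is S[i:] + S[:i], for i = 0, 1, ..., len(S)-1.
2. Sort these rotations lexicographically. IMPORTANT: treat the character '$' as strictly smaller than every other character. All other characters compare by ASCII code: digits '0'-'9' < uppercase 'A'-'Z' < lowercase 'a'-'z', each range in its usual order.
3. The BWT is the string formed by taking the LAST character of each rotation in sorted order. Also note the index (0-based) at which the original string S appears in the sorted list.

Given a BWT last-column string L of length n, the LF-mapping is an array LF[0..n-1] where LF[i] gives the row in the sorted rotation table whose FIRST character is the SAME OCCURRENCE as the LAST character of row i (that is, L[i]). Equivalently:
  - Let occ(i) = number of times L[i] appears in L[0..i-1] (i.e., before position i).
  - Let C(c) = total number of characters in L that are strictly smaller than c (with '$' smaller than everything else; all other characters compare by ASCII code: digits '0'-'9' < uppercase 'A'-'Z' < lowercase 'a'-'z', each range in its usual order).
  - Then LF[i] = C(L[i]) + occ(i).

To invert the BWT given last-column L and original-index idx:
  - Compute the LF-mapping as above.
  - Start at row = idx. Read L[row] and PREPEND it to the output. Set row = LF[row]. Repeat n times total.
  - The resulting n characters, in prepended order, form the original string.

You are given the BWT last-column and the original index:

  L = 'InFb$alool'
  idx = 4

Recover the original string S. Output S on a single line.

Answer: balloonFI$

Derivation:
LF mapping: 2 7 1 4 0 3 5 8 9 6
Walk LF starting at row 4, prepending L[row]:
  step 1: row=4, L[4]='$', prepend. Next row=LF[4]=0
  step 2: row=0, L[0]='I', prepend. Next row=LF[0]=2
  step 3: row=2, L[2]='F', prepend. Next row=LF[2]=1
  step 4: row=1, L[1]='n', prepend. Next row=LF[1]=7
  step 5: row=7, L[7]='o', prepend. Next row=LF[7]=8
  step 6: row=8, L[8]='o', prepend. Next row=LF[8]=9
  step 7: row=9, L[9]='l', prepend. Next row=LF[9]=6
  step 8: row=6, L[6]='l', prepend. Next row=LF[6]=5
  step 9: row=5, L[5]='a', prepend. Next row=LF[5]=3
  step 10: row=3, L[3]='b', prepend. Next row=LF[3]=4
Reversed output: balloonFI$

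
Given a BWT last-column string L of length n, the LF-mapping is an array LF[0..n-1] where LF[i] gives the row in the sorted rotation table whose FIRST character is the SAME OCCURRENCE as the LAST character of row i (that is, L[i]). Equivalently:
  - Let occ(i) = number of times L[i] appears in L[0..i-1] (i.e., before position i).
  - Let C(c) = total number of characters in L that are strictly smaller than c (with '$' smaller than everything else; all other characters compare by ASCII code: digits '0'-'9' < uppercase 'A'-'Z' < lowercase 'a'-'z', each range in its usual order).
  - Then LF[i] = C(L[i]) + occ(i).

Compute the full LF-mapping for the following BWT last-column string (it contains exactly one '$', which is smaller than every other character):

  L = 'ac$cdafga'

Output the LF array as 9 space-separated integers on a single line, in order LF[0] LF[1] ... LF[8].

Char counts: '$':1, 'a':3, 'c':2, 'd':1, 'f':1, 'g':1
C (first-col start): C('$')=0, C('a')=1, C('c')=4, C('d')=6, C('f')=7, C('g')=8
L[0]='a': occ=0, LF[0]=C('a')+0=1+0=1
L[1]='c': occ=0, LF[1]=C('c')+0=4+0=4
L[2]='$': occ=0, LF[2]=C('$')+0=0+0=0
L[3]='c': occ=1, LF[3]=C('c')+1=4+1=5
L[4]='d': occ=0, LF[4]=C('d')+0=6+0=6
L[5]='a': occ=1, LF[5]=C('a')+1=1+1=2
L[6]='f': occ=0, LF[6]=C('f')+0=7+0=7
L[7]='g': occ=0, LF[7]=C('g')+0=8+0=8
L[8]='a': occ=2, LF[8]=C('a')+2=1+2=3

Answer: 1 4 0 5 6 2 7 8 3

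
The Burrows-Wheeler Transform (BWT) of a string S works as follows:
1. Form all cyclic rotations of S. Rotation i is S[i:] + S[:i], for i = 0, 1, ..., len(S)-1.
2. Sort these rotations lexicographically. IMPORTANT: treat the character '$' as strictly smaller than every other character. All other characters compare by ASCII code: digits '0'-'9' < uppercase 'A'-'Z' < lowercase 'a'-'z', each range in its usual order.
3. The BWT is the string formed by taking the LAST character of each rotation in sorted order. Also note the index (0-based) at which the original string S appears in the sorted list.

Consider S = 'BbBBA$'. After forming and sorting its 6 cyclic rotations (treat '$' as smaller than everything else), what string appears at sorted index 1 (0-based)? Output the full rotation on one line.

All 6 rotations (rotation i = S[i:]+S[:i]):
  rot[0] = BbBBA$
  rot[1] = bBBA$B
  rot[2] = BBA$Bb
  rot[3] = BA$BbB
  rot[4] = A$BbBB
  rot[5] = $BbBBA
Sorted (with $ < everything):
  sorted[0] = $BbBBA
  sorted[1] = A$BbBB
  sorted[2] = BA$BbB
  sorted[3] = BBA$Bb
  sorted[4] = BbBBA$
  sorted[5] = bBBA$B
sorted[1] = A$BbBB

Answer: A$BbBB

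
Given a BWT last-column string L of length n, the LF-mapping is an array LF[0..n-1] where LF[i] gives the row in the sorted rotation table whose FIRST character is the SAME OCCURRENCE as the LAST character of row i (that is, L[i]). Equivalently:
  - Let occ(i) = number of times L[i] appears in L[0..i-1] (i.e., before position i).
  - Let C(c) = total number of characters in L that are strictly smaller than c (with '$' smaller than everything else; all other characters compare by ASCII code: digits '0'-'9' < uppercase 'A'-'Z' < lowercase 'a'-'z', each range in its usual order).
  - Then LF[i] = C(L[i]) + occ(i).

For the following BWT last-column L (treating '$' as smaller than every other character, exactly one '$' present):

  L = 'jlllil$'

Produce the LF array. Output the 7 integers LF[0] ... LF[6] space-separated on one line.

Answer: 2 3 4 5 1 6 0

Derivation:
Char counts: '$':1, 'i':1, 'j':1, 'l':4
C (first-col start): C('$')=0, C('i')=1, C('j')=2, C('l')=3
L[0]='j': occ=0, LF[0]=C('j')+0=2+0=2
L[1]='l': occ=0, LF[1]=C('l')+0=3+0=3
L[2]='l': occ=1, LF[2]=C('l')+1=3+1=4
L[3]='l': occ=2, LF[3]=C('l')+2=3+2=5
L[4]='i': occ=0, LF[4]=C('i')+0=1+0=1
L[5]='l': occ=3, LF[5]=C('l')+3=3+3=6
L[6]='$': occ=0, LF[6]=C('$')+0=0+0=0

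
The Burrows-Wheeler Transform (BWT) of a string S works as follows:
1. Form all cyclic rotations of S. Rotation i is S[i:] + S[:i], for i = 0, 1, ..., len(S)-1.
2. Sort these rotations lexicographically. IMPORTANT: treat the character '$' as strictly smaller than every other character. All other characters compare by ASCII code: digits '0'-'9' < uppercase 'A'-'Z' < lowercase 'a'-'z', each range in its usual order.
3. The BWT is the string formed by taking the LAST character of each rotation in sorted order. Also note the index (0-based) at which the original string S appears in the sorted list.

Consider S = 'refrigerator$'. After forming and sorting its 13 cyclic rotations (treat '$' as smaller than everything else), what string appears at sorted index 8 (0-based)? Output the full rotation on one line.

All 13 rotations (rotation i = S[i:]+S[:i]):
  rot[0] = refrigerator$
  rot[1] = efrigerator$r
  rot[2] = frigerator$re
  rot[3] = rigerator$ref
  rot[4] = igerator$refr
  rot[5] = gerator$refri
  rot[6] = erator$refrig
  rot[7] = rator$refrige
  rot[8] = ator$refriger
  rot[9] = tor$refrigera
  rot[10] = or$refrigerat
  rot[11] = r$refrigerato
  rot[12] = $refrigerator
Sorted (with $ < everything):
  sorted[0] = $refrigerator
  sorted[1] = ator$refriger
  sorted[2] = efrigerator$r
  sorted[3] = erator$refrig
  sorted[4] = frigerator$re
  sorted[5] = gerator$refri
  sorted[6] = igerator$refr
  sorted[7] = or$refrigerat
  sorted[8] = r$refrigerato
  sorted[9] = rator$refrige
  sorted[10] = refrigerator$
  sorted[11] = rigerator$ref
  sorted[12] = tor$refrigera
sorted[8] = r$refrigerato

Answer: r$refrigerato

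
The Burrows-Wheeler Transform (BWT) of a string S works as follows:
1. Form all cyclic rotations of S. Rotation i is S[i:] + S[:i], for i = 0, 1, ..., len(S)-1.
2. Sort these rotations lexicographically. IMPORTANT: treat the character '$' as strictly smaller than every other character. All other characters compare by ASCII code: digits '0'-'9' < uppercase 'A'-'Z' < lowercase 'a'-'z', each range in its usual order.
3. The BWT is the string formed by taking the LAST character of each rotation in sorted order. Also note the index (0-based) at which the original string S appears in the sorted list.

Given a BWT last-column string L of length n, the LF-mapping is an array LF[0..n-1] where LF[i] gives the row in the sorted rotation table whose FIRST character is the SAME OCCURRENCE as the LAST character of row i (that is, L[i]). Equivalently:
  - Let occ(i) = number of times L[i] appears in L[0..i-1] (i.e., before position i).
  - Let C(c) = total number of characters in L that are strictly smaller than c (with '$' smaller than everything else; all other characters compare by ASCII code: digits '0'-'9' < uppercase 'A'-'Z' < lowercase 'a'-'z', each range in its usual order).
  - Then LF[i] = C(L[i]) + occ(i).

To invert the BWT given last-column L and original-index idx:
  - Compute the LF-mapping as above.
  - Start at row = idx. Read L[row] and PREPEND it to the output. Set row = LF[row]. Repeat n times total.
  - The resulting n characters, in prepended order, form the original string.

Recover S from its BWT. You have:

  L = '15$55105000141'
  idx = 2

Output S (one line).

LF mapping: 5 10 0 11 12 6 1 13 2 3 4 7 9 8
Walk LF starting at row 2, prepending L[row]:
  step 1: row=2, L[2]='$', prepend. Next row=LF[2]=0
  step 2: row=0, L[0]='1', prepend. Next row=LF[0]=5
  step 3: row=5, L[5]='1', prepend. Next row=LF[5]=6
  step 4: row=6, L[6]='0', prepend. Next row=LF[6]=1
  step 5: row=1, L[1]='5', prepend. Next row=LF[1]=10
  step 6: row=10, L[10]='0', prepend. Next row=LF[10]=4
  step 7: row=4, L[4]='5', prepend. Next row=LF[4]=12
  step 8: row=12, L[12]='4', prepend. Next row=LF[12]=9
  step 9: row=9, L[9]='0', prepend. Next row=LF[9]=3
  step 10: row=3, L[3]='5', prepend. Next row=LF[3]=11
  step 11: row=11, L[11]='1', prepend. Next row=LF[11]=7
  step 12: row=7, L[7]='5', prepend. Next row=LF[7]=13
  step 13: row=13, L[13]='1', prepend. Next row=LF[13]=8
  step 14: row=8, L[8]='0', prepend. Next row=LF[8]=2
Reversed output: 0151504505011$

Answer: 0151504505011$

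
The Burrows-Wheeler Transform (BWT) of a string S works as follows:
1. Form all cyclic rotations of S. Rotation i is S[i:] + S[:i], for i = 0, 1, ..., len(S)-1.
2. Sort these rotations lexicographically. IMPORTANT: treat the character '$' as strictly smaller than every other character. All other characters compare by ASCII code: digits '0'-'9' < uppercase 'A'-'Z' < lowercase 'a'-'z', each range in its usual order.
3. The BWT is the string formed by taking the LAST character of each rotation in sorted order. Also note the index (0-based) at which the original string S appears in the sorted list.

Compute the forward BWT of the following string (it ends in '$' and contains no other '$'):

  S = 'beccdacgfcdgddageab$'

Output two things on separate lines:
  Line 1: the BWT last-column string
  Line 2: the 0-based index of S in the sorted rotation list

Answer: bedda$ecfacdgcgbgdac
5

Derivation:
All 20 rotations (rotation i = S[i:]+S[:i]):
  rot[0] = beccdacgfcdgddageab$
  rot[1] = eccdacgfcdgddageab$b
  rot[2] = ccdacgfcdgddageab$be
  rot[3] = cdacgfcdgddageab$bec
  rot[4] = dacgfcdgddageab$becc
  rot[5] = acgfcdgddageab$beccd
  rot[6] = cgfcdgddageab$beccda
  rot[7] = gfcdgddageab$beccdac
  rot[8] = fcdgddageab$beccdacg
  rot[9] = cdgddageab$beccdacgf
  rot[10] = dgddageab$beccdacgfc
  rot[11] = gddageab$beccdacgfcd
  rot[12] = ddageab$beccdacgfcdg
  rot[13] = dageab$beccdacgfcdgd
  rot[14] = ageab$beccdacgfcdgdd
  rot[15] = geab$beccdacgfcdgdda
  rot[16] = eab$beccdacgfcdgddag
  rot[17] = ab$beccdacgfcdgddage
  rot[18] = b$beccdacgfcdgddagea
  rot[19] = $beccdacgfcdgddageab
Sorted (with $ < everything):
  sorted[0] = $beccdacgfcdgddageab  (last char: 'b')
  sorted[1] = ab$beccdacgfcdgddage  (last char: 'e')
  sorted[2] = acgfcdgddageab$beccd  (last char: 'd')
  sorted[3] = ageab$beccdacgfcdgdd  (last char: 'd')
  sorted[4] = b$beccdacgfcdgddagea  (last char: 'a')
  sorted[5] = beccdacgfcdgddageab$  (last char: '$')
  sorted[6] = ccdacgfcdgddageab$be  (last char: 'e')
  sorted[7] = cdacgfcdgddageab$bec  (last char: 'c')
  sorted[8] = cdgddageab$beccdacgf  (last char: 'f')
  sorted[9] = cgfcdgddageab$beccda  (last char: 'a')
  sorted[10] = dacgfcdgddageab$becc  (last char: 'c')
  sorted[11] = dageab$beccdacgfcdgd  (last char: 'd')
  sorted[12] = ddageab$beccdacgfcdg  (last char: 'g')
  sorted[13] = dgddageab$beccdacgfc  (last char: 'c')
  sorted[14] = eab$beccdacgfcdgddag  (last char: 'g')
  sorted[15] = eccdacgfcdgddageab$b  (last char: 'b')
  sorted[16] = fcdgddageab$beccdacg  (last char: 'g')
  sorted[17] = gddageab$beccdacgfcd  (last char: 'd')
  sorted[18] = geab$beccdacgfcdgdda  (last char: 'a')
  sorted[19] = gfcdgddageab$beccdac  (last char: 'c')
Last column: bedda$ecfacdgcgbgdac
Original string S is at sorted index 5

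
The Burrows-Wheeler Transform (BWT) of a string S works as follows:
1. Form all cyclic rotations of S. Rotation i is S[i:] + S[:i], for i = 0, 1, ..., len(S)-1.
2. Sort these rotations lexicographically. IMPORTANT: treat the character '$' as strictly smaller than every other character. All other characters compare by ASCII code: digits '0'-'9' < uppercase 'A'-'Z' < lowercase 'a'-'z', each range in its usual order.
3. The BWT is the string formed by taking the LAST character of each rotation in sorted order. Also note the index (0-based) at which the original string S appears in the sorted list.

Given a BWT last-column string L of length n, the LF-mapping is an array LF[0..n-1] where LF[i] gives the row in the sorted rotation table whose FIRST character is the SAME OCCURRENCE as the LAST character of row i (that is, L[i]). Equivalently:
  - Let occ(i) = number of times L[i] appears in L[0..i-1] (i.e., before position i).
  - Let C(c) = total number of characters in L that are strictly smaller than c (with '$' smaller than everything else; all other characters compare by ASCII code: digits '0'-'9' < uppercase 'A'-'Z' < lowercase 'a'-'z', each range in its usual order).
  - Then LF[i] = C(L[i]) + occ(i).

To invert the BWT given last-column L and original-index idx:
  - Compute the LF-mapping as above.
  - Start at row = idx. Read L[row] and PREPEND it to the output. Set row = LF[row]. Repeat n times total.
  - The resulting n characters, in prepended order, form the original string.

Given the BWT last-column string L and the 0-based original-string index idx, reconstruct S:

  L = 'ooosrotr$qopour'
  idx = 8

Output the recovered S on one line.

LF mapping: 1 2 3 12 9 4 13 10 0 8 5 7 6 14 11
Walk LF starting at row 8, prepending L[row]:
  step 1: row=8, L[8]='$', prepend. Next row=LF[8]=0
  step 2: row=0, L[0]='o', prepend. Next row=LF[0]=1
  step 3: row=1, L[1]='o', prepend. Next row=LF[1]=2
  step 4: row=2, L[2]='o', prepend. Next row=LF[2]=3
  step 5: row=3, L[3]='s', prepend. Next row=LF[3]=12
  step 6: row=12, L[12]='o', prepend. Next row=LF[12]=6
  step 7: row=6, L[6]='t', prepend. Next row=LF[6]=13
  step 8: row=13, L[13]='u', prepend. Next row=LF[13]=14
  step 9: row=14, L[14]='r', prepend. Next row=LF[14]=11
  step 10: row=11, L[11]='p', prepend. Next row=LF[11]=7
  step 11: row=7, L[7]='r', prepend. Next row=LF[7]=10
  step 12: row=10, L[10]='o', prepend. Next row=LF[10]=5
  step 13: row=5, L[5]='o', prepend. Next row=LF[5]=4
  step 14: row=4, L[4]='r', prepend. Next row=LF[4]=9
  step 15: row=9, L[9]='q', prepend. Next row=LF[9]=8
Reversed output: qroorprutosooo$

Answer: qroorprutosooo$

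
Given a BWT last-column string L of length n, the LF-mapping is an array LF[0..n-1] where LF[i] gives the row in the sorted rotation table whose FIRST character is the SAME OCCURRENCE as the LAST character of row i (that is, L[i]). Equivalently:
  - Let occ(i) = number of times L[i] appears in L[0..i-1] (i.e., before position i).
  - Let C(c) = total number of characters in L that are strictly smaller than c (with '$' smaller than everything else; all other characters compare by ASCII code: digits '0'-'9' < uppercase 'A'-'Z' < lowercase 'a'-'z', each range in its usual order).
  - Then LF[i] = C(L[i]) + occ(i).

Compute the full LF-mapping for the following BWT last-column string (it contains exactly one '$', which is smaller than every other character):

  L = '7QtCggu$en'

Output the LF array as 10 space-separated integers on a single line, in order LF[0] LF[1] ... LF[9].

Char counts: '$':1, '7':1, 'C':1, 'Q':1, 'e':1, 'g':2, 'n':1, 't':1, 'u':1
C (first-col start): C('$')=0, C('7')=1, C('C')=2, C('Q')=3, C('e')=4, C('g')=5, C('n')=7, C('t')=8, C('u')=9
L[0]='7': occ=0, LF[0]=C('7')+0=1+0=1
L[1]='Q': occ=0, LF[1]=C('Q')+0=3+0=3
L[2]='t': occ=0, LF[2]=C('t')+0=8+0=8
L[3]='C': occ=0, LF[3]=C('C')+0=2+0=2
L[4]='g': occ=0, LF[4]=C('g')+0=5+0=5
L[5]='g': occ=1, LF[5]=C('g')+1=5+1=6
L[6]='u': occ=0, LF[6]=C('u')+0=9+0=9
L[7]='$': occ=0, LF[7]=C('$')+0=0+0=0
L[8]='e': occ=0, LF[8]=C('e')+0=4+0=4
L[9]='n': occ=0, LF[9]=C('n')+0=7+0=7

Answer: 1 3 8 2 5 6 9 0 4 7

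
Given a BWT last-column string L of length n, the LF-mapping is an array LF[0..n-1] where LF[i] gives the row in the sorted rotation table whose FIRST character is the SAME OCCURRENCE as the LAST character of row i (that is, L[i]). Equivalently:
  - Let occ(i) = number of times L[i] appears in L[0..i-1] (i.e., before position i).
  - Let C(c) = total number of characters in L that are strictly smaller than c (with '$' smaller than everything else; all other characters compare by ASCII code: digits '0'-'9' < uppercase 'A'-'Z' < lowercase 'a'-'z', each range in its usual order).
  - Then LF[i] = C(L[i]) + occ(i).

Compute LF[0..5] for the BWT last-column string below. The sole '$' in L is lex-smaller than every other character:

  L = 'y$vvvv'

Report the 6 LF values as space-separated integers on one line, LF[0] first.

Char counts: '$':1, 'v':4, 'y':1
C (first-col start): C('$')=0, C('v')=1, C('y')=5
L[0]='y': occ=0, LF[0]=C('y')+0=5+0=5
L[1]='$': occ=0, LF[1]=C('$')+0=0+0=0
L[2]='v': occ=0, LF[2]=C('v')+0=1+0=1
L[3]='v': occ=1, LF[3]=C('v')+1=1+1=2
L[4]='v': occ=2, LF[4]=C('v')+2=1+2=3
L[5]='v': occ=3, LF[5]=C('v')+3=1+3=4

Answer: 5 0 1 2 3 4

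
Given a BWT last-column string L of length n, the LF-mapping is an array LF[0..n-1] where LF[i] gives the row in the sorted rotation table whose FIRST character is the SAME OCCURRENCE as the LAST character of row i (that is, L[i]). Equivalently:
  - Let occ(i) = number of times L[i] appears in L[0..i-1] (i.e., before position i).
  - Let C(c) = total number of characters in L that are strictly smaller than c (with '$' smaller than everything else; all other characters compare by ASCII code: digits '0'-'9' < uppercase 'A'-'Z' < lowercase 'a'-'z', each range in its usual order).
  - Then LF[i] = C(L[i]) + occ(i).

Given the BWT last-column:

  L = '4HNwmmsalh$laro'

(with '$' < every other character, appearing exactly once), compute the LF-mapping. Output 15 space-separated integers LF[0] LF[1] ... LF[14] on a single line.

Answer: 1 2 3 14 9 10 13 4 7 6 0 8 5 12 11

Derivation:
Char counts: '$':1, '4':1, 'H':1, 'N':1, 'a':2, 'h':1, 'l':2, 'm':2, 'o':1, 'r':1, 's':1, 'w':1
C (first-col start): C('$')=0, C('4')=1, C('H')=2, C('N')=3, C('a')=4, C('h')=6, C('l')=7, C('m')=9, C('o')=11, C('r')=12, C('s')=13, C('w')=14
L[0]='4': occ=0, LF[0]=C('4')+0=1+0=1
L[1]='H': occ=0, LF[1]=C('H')+0=2+0=2
L[2]='N': occ=0, LF[2]=C('N')+0=3+0=3
L[3]='w': occ=0, LF[3]=C('w')+0=14+0=14
L[4]='m': occ=0, LF[4]=C('m')+0=9+0=9
L[5]='m': occ=1, LF[5]=C('m')+1=9+1=10
L[6]='s': occ=0, LF[6]=C('s')+0=13+0=13
L[7]='a': occ=0, LF[7]=C('a')+0=4+0=4
L[8]='l': occ=0, LF[8]=C('l')+0=7+0=7
L[9]='h': occ=0, LF[9]=C('h')+0=6+0=6
L[10]='$': occ=0, LF[10]=C('$')+0=0+0=0
L[11]='l': occ=1, LF[11]=C('l')+1=7+1=8
L[12]='a': occ=1, LF[12]=C('a')+1=4+1=5
L[13]='r': occ=0, LF[13]=C('r')+0=12+0=12
L[14]='o': occ=0, LF[14]=C('o')+0=11+0=11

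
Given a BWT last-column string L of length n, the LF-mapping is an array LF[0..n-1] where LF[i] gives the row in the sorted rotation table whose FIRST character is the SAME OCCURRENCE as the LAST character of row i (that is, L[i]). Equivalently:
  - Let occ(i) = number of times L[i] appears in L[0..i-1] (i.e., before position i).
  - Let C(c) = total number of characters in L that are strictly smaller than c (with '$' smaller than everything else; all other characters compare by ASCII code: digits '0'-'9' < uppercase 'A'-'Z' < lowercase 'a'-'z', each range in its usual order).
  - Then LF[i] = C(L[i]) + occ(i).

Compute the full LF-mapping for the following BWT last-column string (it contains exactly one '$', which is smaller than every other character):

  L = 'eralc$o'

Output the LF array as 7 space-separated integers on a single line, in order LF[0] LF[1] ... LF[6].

Answer: 3 6 1 4 2 0 5

Derivation:
Char counts: '$':1, 'a':1, 'c':1, 'e':1, 'l':1, 'o':1, 'r':1
C (first-col start): C('$')=0, C('a')=1, C('c')=2, C('e')=3, C('l')=4, C('o')=5, C('r')=6
L[0]='e': occ=0, LF[0]=C('e')+0=3+0=3
L[1]='r': occ=0, LF[1]=C('r')+0=6+0=6
L[2]='a': occ=0, LF[2]=C('a')+0=1+0=1
L[3]='l': occ=0, LF[3]=C('l')+0=4+0=4
L[4]='c': occ=0, LF[4]=C('c')+0=2+0=2
L[5]='$': occ=0, LF[5]=C('$')+0=0+0=0
L[6]='o': occ=0, LF[6]=C('o')+0=5+0=5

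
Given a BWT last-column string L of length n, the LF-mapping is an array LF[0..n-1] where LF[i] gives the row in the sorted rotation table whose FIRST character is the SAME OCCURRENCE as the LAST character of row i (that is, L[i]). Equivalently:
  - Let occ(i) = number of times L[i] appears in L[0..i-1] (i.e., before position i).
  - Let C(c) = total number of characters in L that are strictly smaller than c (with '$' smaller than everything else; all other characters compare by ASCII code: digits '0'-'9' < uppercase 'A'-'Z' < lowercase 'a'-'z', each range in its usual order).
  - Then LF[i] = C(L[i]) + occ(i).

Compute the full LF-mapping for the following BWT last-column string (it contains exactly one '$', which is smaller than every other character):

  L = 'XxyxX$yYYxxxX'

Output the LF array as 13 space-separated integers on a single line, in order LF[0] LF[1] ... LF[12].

Answer: 1 6 11 7 2 0 12 4 5 8 9 10 3

Derivation:
Char counts: '$':1, 'X':3, 'Y':2, 'x':5, 'y':2
C (first-col start): C('$')=0, C('X')=1, C('Y')=4, C('x')=6, C('y')=11
L[0]='X': occ=0, LF[0]=C('X')+0=1+0=1
L[1]='x': occ=0, LF[1]=C('x')+0=6+0=6
L[2]='y': occ=0, LF[2]=C('y')+0=11+0=11
L[3]='x': occ=1, LF[3]=C('x')+1=6+1=7
L[4]='X': occ=1, LF[4]=C('X')+1=1+1=2
L[5]='$': occ=0, LF[5]=C('$')+0=0+0=0
L[6]='y': occ=1, LF[6]=C('y')+1=11+1=12
L[7]='Y': occ=0, LF[7]=C('Y')+0=4+0=4
L[8]='Y': occ=1, LF[8]=C('Y')+1=4+1=5
L[9]='x': occ=2, LF[9]=C('x')+2=6+2=8
L[10]='x': occ=3, LF[10]=C('x')+3=6+3=9
L[11]='x': occ=4, LF[11]=C('x')+4=6+4=10
L[12]='X': occ=2, LF[12]=C('X')+2=1+2=3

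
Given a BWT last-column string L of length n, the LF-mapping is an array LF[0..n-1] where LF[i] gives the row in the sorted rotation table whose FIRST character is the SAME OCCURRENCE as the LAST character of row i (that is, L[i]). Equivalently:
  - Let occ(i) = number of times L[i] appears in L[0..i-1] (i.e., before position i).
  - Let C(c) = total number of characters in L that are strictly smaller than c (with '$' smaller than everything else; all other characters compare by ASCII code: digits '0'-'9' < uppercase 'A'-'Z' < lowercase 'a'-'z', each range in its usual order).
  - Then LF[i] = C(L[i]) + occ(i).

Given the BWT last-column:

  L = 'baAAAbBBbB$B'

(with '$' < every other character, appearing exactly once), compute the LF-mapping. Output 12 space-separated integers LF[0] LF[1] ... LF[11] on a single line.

Char counts: '$':1, 'A':3, 'B':4, 'a':1, 'b':3
C (first-col start): C('$')=0, C('A')=1, C('B')=4, C('a')=8, C('b')=9
L[0]='b': occ=0, LF[0]=C('b')+0=9+0=9
L[1]='a': occ=0, LF[1]=C('a')+0=8+0=8
L[2]='A': occ=0, LF[2]=C('A')+0=1+0=1
L[3]='A': occ=1, LF[3]=C('A')+1=1+1=2
L[4]='A': occ=2, LF[4]=C('A')+2=1+2=3
L[5]='b': occ=1, LF[5]=C('b')+1=9+1=10
L[6]='B': occ=0, LF[6]=C('B')+0=4+0=4
L[7]='B': occ=1, LF[7]=C('B')+1=4+1=5
L[8]='b': occ=2, LF[8]=C('b')+2=9+2=11
L[9]='B': occ=2, LF[9]=C('B')+2=4+2=6
L[10]='$': occ=0, LF[10]=C('$')+0=0+0=0
L[11]='B': occ=3, LF[11]=C('B')+3=4+3=7

Answer: 9 8 1 2 3 10 4 5 11 6 0 7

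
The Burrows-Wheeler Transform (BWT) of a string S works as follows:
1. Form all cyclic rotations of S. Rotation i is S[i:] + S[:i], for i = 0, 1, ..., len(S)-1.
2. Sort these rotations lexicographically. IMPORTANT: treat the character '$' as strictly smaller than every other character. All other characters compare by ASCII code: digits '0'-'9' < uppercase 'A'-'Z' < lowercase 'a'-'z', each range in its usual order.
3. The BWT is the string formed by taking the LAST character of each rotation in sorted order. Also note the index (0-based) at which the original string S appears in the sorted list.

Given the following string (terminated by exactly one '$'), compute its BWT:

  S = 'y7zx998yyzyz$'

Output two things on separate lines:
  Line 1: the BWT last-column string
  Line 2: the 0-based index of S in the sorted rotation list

Answer: zy99xz$8zyy7y
6

Derivation:
All 13 rotations (rotation i = S[i:]+S[:i]):
  rot[0] = y7zx998yyzyz$
  rot[1] = 7zx998yyzyz$y
  rot[2] = zx998yyzyz$y7
  rot[3] = x998yyzyz$y7z
  rot[4] = 998yyzyz$y7zx
  rot[5] = 98yyzyz$y7zx9
  rot[6] = 8yyzyz$y7zx99
  rot[7] = yyzyz$y7zx998
  rot[8] = yzyz$y7zx998y
  rot[9] = zyz$y7zx998yy
  rot[10] = yz$y7zx998yyz
  rot[11] = z$y7zx998yyzy
  rot[12] = $y7zx998yyzyz
Sorted (with $ < everything):
  sorted[0] = $y7zx998yyzyz  (last char: 'z')
  sorted[1] = 7zx998yyzyz$y  (last char: 'y')
  sorted[2] = 8yyzyz$y7zx99  (last char: '9')
  sorted[3] = 98yyzyz$y7zx9  (last char: '9')
  sorted[4] = 998yyzyz$y7zx  (last char: 'x')
  sorted[5] = x998yyzyz$y7z  (last char: 'z')
  sorted[6] = y7zx998yyzyz$  (last char: '$')
  sorted[7] = yyzyz$y7zx998  (last char: '8')
  sorted[8] = yz$y7zx998yyz  (last char: 'z')
  sorted[9] = yzyz$y7zx998y  (last char: 'y')
  sorted[10] = z$y7zx998yyzy  (last char: 'y')
  sorted[11] = zx998yyzyz$y7  (last char: '7')
  sorted[12] = zyz$y7zx998yy  (last char: 'y')
Last column: zy99xz$8zyy7y
Original string S is at sorted index 6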